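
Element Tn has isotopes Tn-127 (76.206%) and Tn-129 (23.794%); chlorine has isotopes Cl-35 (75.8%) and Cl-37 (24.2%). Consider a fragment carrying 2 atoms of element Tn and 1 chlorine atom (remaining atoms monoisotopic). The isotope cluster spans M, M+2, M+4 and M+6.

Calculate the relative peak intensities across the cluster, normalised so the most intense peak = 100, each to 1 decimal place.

100.0 : 94.4 : 29.7 : 3.1

Element Tn pattern (n=2): 0.58073544 : 0.36264911 : 0.05661544
Chlorine pattern (n=1): 0.7580 : 0.2420
Convolve the two distributions (both contribute in 2-u steps):
  M: 0.58073544×0.7580 = 0.440197
  M+2: 0.58073544×0.2420 + 0.36264911×0.7580 = 0.415426
  M+4: 0.36264911×0.2420 + 0.05661544×0.7580 = 0.130676
  M+6: 0.05661544×0.2420 = 0.013701
Scale to base peak (0.440197) = 100: 100.0 : 94.4 : 29.7 : 3.1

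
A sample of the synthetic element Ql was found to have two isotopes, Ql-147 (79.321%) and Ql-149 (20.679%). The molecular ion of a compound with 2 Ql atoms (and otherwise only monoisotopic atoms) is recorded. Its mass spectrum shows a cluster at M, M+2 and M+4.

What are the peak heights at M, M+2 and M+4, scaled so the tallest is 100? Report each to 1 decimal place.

100.0 : 52.1 : 6.8

Each Ql atom is independently Ql-147 (p = 0.79321) or Ql-149 (q = 0.20679); the cluster is the binomial expansion (p + q)^2.
P(M) = 0.79321^2 = 0.629182
P(M+2) = 2 × 0.79321^1 × 0.20679^1 = 0.328056
P(M+4) = 0.20679^2 = 0.042762
The M peak is largest (0.629182); scaling to 100 gives 100.0 : 52.1 : 6.8.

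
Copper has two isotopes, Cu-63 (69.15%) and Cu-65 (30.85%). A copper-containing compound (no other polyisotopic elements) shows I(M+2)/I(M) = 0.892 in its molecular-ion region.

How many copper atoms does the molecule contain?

The M+2/M ratio from n Cu atoms is n · q/p = n · 0.3085/0.6915.
n = 0.892 × 0.6915/0.3085 = 2.00 ≈ 2

2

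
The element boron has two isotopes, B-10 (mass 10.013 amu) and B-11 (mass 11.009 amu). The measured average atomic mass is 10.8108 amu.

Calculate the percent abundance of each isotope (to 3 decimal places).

B-10: 19.900%, B-11: 80.100%

With x = fraction of B-10 (so B-11 is 1 − x):
10.013·x + 11.009·(1 − x) = 10.8108
(10.013 − 11.009)·x = 10.8108 − 11.009
x = -0.1982 / -0.996 = 0.19900 → 19.900% B-10, 80.100% B-11.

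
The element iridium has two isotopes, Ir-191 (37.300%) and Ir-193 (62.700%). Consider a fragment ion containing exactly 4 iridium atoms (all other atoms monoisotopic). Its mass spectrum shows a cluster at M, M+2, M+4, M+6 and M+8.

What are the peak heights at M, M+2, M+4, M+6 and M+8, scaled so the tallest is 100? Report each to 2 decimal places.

5.26 : 35.39 : 89.23 : 100.00 : 42.02

Expanding (0.37300 + 0.62700)^4:
P(M) = 0.37300^4 = 0.019357
P(M+2) = 4 × 0.37300^3 × 0.62700^1 = 0.130153
P(M+4) = 6 × 0.37300^2 × 0.62700^2 = 0.328174
P(M+6) = 4 × 0.37300^1 × 0.62700^3 = 0.367766
P(M+8) = 0.62700^4 = 0.154550
The M+6 peak is largest (0.367766); scaling to 100 gives 5.26 : 35.39 : 89.23 : 100.00 : 42.02.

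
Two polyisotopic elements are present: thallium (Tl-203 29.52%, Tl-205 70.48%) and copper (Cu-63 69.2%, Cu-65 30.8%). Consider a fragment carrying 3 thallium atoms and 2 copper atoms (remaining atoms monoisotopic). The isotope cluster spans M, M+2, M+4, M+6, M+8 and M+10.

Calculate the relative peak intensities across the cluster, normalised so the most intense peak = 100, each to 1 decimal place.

Thallium pattern (n=3): 0.02572463 : 0.18425524 : 0.43991564 : 0.35010449
Copper pattern (n=2): 0.478864 : 0.426272 : 0.094864
Convolve the two distributions (both contribute in 2-u steps):
  M: 0.02572463×0.478864 = 0.012319
  M+2: 0.02572463×0.426272 + 0.18425524×0.478864 = 0.099199
  M+4: 0.02572463×0.094864 + 0.18425524×0.426272 + 0.43991564×0.478864 = 0.291643
  M+6: 0.18425524×0.094864 + 0.43991564×0.426272 + 0.35010449×0.478864 = 0.372655
  M+8: 0.43991564×0.094864 + 0.35010449×0.426272 = 0.190972
  M+10: 0.35010449×0.094864 = 0.033212
Scale to base peak (0.372655) = 100: 3.3 : 26.6 : 78.3 : 100.0 : 51.2 : 8.9

3.3 : 26.6 : 78.3 : 100.0 : 51.2 : 8.9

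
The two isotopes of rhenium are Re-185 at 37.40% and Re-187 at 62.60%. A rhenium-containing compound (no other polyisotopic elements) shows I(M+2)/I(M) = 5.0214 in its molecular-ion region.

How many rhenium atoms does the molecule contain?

3

With n Re atoms, P(M+2)/P(M) = C(n,1)·p^(n−1)q / p^n = n·q/p = n · 0.6260/0.3740.
n = 5.0214 × 0.3740/0.6260 = 3.00 ≈ 3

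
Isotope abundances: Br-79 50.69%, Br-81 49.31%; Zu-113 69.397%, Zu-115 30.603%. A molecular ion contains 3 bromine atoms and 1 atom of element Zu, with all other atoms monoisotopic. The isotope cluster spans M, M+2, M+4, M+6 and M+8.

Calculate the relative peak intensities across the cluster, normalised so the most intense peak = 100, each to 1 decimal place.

24.2 : 81.4 : 100.0 : 52.7 : 9.8

Bromine pattern (n=3): 0.13024674 : 0.3801026 : 0.36975457 : 0.11989609
Element Zu pattern (n=1): 0.69397 : 0.30603
Convolve the two distributions (both contribute in 2-u steps):
  M: 0.13024674×0.69397 = 0.090387
  M+2: 0.13024674×0.30603 + 0.3801026×0.69397 = 0.303639
  M+4: 0.3801026×0.30603 + 0.36975457×0.69397 = 0.372921
  M+6: 0.36975457×0.30603 + 0.11989609×0.69397 = 0.196360
  M+8: 0.11989609×0.30603 = 0.036692
Scale to base peak (0.372921) = 100: 24.2 : 81.4 : 100.0 : 52.7 : 9.8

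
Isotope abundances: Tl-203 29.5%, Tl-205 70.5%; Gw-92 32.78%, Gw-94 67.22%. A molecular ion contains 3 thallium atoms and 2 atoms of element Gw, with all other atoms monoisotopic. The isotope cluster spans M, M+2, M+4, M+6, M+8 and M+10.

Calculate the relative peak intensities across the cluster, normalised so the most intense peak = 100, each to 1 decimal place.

0.8 : 8.8 : 39.6 : 89.1 : 100.0 : 44.8

Thallium pattern (n=3): 0.02567237 : 0.18405787 : 0.43986713 : 0.35040263
Element Gw pattern (n=2): 0.10745284 : 0.44069432 : 0.45185284
Convolve the two distributions (both contribute in 2-u steps):
  M: 0.02567237×0.10745284 = 0.002759
  M+2: 0.02567237×0.44069432 + 0.18405787×0.10745284 = 0.031091
  M+4: 0.02567237×0.45185284 + 0.18405787×0.44069432 + 0.43986713×0.10745284 = 0.139978
  M+6: 0.18405787×0.45185284 + 0.43986713×0.44069432 + 0.35040263×0.10745284 = 0.314666
  M+8: 0.43986713×0.45185284 + 0.35040263×0.44069432 = 0.353176
  M+10: 0.35040263×0.45185284 = 0.158330
Scale to base peak (0.353176) = 100: 0.8 : 8.8 : 39.6 : 89.1 : 100.0 : 44.8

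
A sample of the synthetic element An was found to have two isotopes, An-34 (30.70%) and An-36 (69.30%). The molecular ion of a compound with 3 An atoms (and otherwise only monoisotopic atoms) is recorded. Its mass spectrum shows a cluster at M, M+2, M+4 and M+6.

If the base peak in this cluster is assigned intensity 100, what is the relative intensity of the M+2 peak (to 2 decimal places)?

Term probabilities: M 0.0289, M+2 0.1959, M+4 0.4423, M+6 0.3328. Base peak = M+4.
P(M+4) = C(3,2) × 0.3070^1 × 0.6930^2 = 3 × 0.3070 × 0.480249 = 0.442309 (base)
P(M+2) = C(3,1) × 0.3070^2 × 0.6930^1 = 3 × 0.094249 × 0.6930 = 0.195944
Relative intensity = 0.195944 / 0.442309 × 100 = 44.30

44.30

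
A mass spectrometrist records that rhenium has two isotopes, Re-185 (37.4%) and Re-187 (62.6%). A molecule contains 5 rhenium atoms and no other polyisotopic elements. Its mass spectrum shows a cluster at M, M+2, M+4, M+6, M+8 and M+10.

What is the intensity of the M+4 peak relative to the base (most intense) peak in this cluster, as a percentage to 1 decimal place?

(0.374 + 0.626)^5 gives M 0.0073, M+2 0.0612, M+4 0.2050, M+6 0.3431, M+8 0.2872, M+10 0.0961; the largest is M+6.
P(M+6) = C(5,3) × 0.374^2 × 0.626^3 = 10 × 0.139876 × 0.24531438 = 0.343136 (base)
P(M+4) = C(5,2) × 0.374^3 × 0.626^2 = 10 × 0.05231362 × 0.391876 = 0.205005
Relative intensity = 0.205005 / 0.343136 × 100 = 59.7

59.7%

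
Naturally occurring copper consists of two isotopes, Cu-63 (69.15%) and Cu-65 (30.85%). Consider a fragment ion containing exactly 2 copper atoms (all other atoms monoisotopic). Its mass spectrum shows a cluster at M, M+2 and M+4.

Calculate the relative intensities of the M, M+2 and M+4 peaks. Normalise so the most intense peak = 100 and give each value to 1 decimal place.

Each Cu atom is independently Cu-63 (p = 0.6915) or Cu-65 (q = 0.3085); the cluster is the binomial expansion (p + q)^2.
P(M) = 0.6915^2 = 0.478172
P(M+2) = 2 × 0.6915^1 × 0.3085^1 = 0.426656
P(M+4) = 0.3085^2 = 0.095172
The M peak is largest (0.478172); scaling to 100 gives 100.0 : 89.2 : 19.9.

100.0 : 89.2 : 19.9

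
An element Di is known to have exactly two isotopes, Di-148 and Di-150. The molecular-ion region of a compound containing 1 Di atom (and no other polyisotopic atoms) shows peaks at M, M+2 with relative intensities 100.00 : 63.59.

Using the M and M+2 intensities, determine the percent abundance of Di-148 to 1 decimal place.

If p is the fraction of Di that is Di-148, then I(M+2)/I(M) = [C(1,1)·p^0·(1−p)] / p^1 = 1·(1−p)/p = 63.59/100.00 = 0.6359
(1−p)/p = 0.6359/1 = 0.6359  ⇒  p = 1/(1 + 0.6359) = 0.6113
Di-148: 61.1%, Di-150: 38.9%.

61.1%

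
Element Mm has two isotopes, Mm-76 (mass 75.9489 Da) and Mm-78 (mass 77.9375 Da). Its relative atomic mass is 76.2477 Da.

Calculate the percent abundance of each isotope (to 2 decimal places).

Writing the weighted mean with unknown fraction x of Mm-76:
75.9489·x + 77.9375·(1 − x) = 76.2477
(75.9489 − 77.9375)·x = 76.2477 − 77.9375
x = -1.6898 / -1.9886 = 0.84974 → 84.97% Mm-76, 15.03% Mm-78.

Mm-76: 84.97%, Mm-78: 15.03%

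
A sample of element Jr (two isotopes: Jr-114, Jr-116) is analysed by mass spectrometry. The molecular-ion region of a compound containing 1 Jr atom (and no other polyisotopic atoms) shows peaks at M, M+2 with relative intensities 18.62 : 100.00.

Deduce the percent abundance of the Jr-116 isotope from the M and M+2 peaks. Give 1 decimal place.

84.3%

If p is the fraction of Jr that is Jr-114, then I(M+2)/I(M) = [C(1,1)·p^0·(1−p)] / p^1 = 1·(1−p)/p = 100.00/18.62 = 5.3706
(1−p)/p = 5.3706/1 = 5.3706  ⇒  p = 1/(1 + 5.3706) = 0.1570
Jr-114: 15.7%, Jr-116: 84.3%.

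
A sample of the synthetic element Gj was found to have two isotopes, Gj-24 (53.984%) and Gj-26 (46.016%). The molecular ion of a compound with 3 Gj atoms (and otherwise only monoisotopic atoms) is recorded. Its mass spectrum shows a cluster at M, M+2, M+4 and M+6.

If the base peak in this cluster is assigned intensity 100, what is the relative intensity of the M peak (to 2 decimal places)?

39.11

Term probabilities: M 0.1573, M+2 0.4023, M+4 0.3429, M+6 0.0974. Base peak = M+2.
P(M+2) = C(3,1) × 0.53984^2 × 0.46016^1 = 3 × 0.29142723 × 0.46016 = 0.402309 (base)
P(M) = C(3,0) × 0.53984^3 × 0.46016^0 = 1 × 0.15732407 × 1.0000 = 0.157324
Relative intensity = 0.157324 / 0.402309 × 100 = 39.11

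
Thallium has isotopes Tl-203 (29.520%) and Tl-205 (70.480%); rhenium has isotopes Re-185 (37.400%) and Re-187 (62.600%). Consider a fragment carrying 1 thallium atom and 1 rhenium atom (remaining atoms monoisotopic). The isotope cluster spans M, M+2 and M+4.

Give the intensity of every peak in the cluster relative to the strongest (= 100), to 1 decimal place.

Thallium pattern (n=1): 0.2952 : 0.7048
Rhenium pattern (n=1): 0.3740 : 0.6260
Convolve the two distributions (both contribute in 2-u steps):
  M: 0.2952×0.3740 = 0.110405
  M+2: 0.2952×0.6260 + 0.7048×0.3740 = 0.448390
  M+4: 0.7048×0.6260 = 0.441205
Scale to base peak (0.448390) = 100: 24.6 : 100.0 : 98.4

24.6 : 100.0 : 98.4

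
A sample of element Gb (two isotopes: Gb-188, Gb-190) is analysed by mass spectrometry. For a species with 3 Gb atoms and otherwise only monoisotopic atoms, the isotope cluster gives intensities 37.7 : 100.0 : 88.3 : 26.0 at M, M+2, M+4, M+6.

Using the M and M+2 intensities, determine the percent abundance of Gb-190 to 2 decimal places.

46.93%

Write p for the Gb-188 fraction. I(M+2)/I(M) = [C(3,1)·p^2·(1−p)] / p^3 = 3·(1−p)/p = 100.0/37.7 = 2.6525
(1−p)/p = 2.6525/3 = 0.8842  ⇒  p = 1/(1 + 0.8842) = 0.5307
Gb-188: 53.07%, Gb-190: 46.93%.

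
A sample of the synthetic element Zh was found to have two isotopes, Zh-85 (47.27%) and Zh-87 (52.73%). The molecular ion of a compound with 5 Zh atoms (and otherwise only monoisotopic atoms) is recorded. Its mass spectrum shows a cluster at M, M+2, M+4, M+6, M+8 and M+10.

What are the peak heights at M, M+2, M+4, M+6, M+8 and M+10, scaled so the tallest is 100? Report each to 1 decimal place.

7.2 : 40.2 : 89.6 : 100.0 : 55.8 : 12.4

Each Zh atom is independently Zh-85 (p = 0.4727) or Zh-87 (q = 0.5273); the cluster is the binomial expansion (p + q)^5.
P(M) = 0.4727^5 = 0.023601
P(M+2) = 5 × 0.4727^4 × 0.5273^1 = 0.131635
P(M+4) = 10 × 0.4727^3 × 0.5273^2 = 0.293679
P(M+6) = 10 × 0.4727^2 × 0.5273^3 = 0.327600
P(M+8) = 5 × 0.4727^1 × 0.5273^4 = 0.182720
P(M+10) = 0.5273^5 = 0.040765
The M+6 peak is largest (0.327600); scaling to 100 gives 7.2 : 40.2 : 89.6 : 100.0 : 55.8 : 12.4.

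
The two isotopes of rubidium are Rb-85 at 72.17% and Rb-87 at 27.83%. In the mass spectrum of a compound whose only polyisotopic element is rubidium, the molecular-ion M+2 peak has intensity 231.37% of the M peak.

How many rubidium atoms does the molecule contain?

6

For n independent Rb atoms, I(M+2)/I(M) = n · (abundance Rb-87) / (abundance Rb-85) = n · 0.2783/0.7217.
n = 2.3137 × 0.7217/0.2783 = 6.00 ≈ 6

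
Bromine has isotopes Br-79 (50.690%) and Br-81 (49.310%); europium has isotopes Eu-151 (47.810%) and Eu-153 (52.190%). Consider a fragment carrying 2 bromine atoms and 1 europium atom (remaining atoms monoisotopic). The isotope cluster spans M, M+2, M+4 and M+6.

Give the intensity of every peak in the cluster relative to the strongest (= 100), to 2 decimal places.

32.57 : 98.93 : 100.00 : 33.65

Bromine pattern (n=2): 0.25694761 : 0.49990478 : 0.24314761
Europium pattern (n=1): 0.4781 : 0.5219
Convolve the two distributions (both contribute in 2-u steps):
  M: 0.25694761×0.4781 = 0.122847
  M+2: 0.25694761×0.5219 + 0.49990478×0.4781 = 0.373105
  M+4: 0.49990478×0.5219 + 0.24314761×0.4781 = 0.377149
  M+6: 0.24314761×0.5219 = 0.126899
Scale to base peak (0.377149) = 100: 32.57 : 98.93 : 100.00 : 33.65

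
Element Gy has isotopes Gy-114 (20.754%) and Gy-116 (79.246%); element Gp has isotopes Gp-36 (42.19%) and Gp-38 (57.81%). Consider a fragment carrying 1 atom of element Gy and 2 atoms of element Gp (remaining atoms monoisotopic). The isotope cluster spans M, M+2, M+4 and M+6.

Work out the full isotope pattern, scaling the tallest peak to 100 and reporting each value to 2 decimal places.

8.10 : 53.14 : 100.00 : 58.09

Element Gy pattern (n=1): 0.20754 : 0.79246
Element Gp pattern (n=2): 0.17799961 : 0.48780078 : 0.33419961
Convolve the two distributions (both contribute in 2-u steps):
  M: 0.20754×0.17799961 = 0.036942
  M+2: 0.20754×0.48780078 + 0.79246×0.17799961 = 0.242296
  M+4: 0.20754×0.33419961 + 0.79246×0.48780078 = 0.455922
  M+6: 0.79246×0.33419961 = 0.264840
Scale to base peak (0.455922) = 100: 8.10 : 53.14 : 100.00 : 58.09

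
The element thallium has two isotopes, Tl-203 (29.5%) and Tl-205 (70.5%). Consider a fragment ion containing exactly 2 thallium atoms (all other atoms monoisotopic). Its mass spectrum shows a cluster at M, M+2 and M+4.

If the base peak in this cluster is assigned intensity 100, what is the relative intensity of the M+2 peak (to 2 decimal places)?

83.69

(0.295 + 0.705)^2 gives M 0.0870, M+2 0.4160, M+4 0.4970; the largest is M+4.
P(M+4) = C(2,2) × 0.295^0 × 0.705^2 = 1 × 1.0000 × 0.497025 = 0.497025 (base)
P(M+2) = C(2,1) × 0.295^1 × 0.705^1 = 2 × 0.2950 × 0.7050 = 0.415950
Relative intensity = 0.415950 / 0.497025 × 100 = 83.69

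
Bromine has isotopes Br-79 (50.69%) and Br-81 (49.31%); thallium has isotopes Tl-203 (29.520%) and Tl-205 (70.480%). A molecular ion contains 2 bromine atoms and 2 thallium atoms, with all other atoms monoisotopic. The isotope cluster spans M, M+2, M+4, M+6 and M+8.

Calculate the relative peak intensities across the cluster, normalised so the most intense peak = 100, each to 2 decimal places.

Bromine pattern (n=2): 0.25694761 : 0.49990478 : 0.24314761
Thallium pattern (n=2): 0.08714304 : 0.41611392 : 0.49674304
Convolve the two distributions (both contribute in 2-u steps):
  M: 0.25694761×0.08714304 = 0.022391
  M+2: 0.25694761×0.41611392 + 0.49990478×0.08714304 = 0.150483
  M+4: 0.25694761×0.49674304 + 0.49990478×0.41611392 + 0.24314761×0.08714304 = 0.356843
  M+6: 0.49990478×0.49674304 + 0.24314761×0.41611392 = 0.349501
  M+8: 0.24314761×0.49674304 = 0.120782
Scale to base peak (0.356843) = 100: 6.27 : 42.17 : 100.00 : 97.94 : 33.85

6.27 : 42.17 : 100.00 : 97.94 : 33.85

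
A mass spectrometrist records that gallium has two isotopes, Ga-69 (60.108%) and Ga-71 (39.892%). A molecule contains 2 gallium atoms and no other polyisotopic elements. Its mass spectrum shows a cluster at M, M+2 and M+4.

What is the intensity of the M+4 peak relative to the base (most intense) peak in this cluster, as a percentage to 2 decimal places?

Term probabilities: M 0.3613, M+2 0.4796, M+4 0.1591. Base peak = M+2.
P(M+2) = C(2,1) × 0.60108^1 × 0.39892^1 = 2 × 0.60108 × 0.39892 = 0.479566 (base)
P(M+4) = C(2,2) × 0.60108^0 × 0.39892^2 = 1 × 1.0000 × 0.15913717 = 0.159137
Relative intensity = 0.159137 / 0.479566 × 100 = 33.18

33.18%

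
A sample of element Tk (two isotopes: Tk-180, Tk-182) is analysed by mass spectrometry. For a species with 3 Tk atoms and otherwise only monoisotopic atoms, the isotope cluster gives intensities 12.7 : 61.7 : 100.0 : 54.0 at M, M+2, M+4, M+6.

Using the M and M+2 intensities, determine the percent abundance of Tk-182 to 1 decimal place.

61.8%

Write p for the Tk-180 fraction. I(M+2)/I(M) = [C(3,1)·p^2·(1−p)] / p^3 = 3·(1−p)/p = 61.7/12.7 = 4.8583
(1−p)/p = 4.8583/3 = 1.6194  ⇒  p = 1/(1 + 1.6194) = 0.3818
Tk-180: 38.2%, Tk-182: 61.8%.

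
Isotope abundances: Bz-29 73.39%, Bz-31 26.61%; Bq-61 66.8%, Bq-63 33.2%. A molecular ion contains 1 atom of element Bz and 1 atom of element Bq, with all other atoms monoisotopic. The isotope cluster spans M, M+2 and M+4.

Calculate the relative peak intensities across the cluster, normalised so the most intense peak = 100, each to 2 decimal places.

100.00 : 85.96 : 18.02

Element Bz pattern (n=1): 0.7339 : 0.2661
Element Bq pattern (n=1): 0.6680 : 0.3320
Convolve the two distributions (both contribute in 2-u steps):
  M: 0.7339×0.6680 = 0.490245
  M+2: 0.7339×0.3320 + 0.2661×0.6680 = 0.421410
  M+4: 0.2661×0.3320 = 0.088345
Scale to base peak (0.490245) = 100: 100.00 : 85.96 : 18.02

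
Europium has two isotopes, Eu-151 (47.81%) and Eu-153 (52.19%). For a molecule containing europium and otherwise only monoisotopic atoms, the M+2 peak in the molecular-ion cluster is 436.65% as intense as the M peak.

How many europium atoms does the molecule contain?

4

With n Eu atoms, P(M+2)/P(M) = C(n,1)·p^(n−1)q / p^n = n·q/p = n · 0.5219/0.4781.
n = 4.3665 × 0.4781/0.5219 = 4.00 ≈ 4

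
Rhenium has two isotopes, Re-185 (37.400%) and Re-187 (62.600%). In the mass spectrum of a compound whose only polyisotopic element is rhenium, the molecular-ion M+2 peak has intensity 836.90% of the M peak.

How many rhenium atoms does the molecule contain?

The M+2/M ratio from n Re atoms is n · q/p = n · 0.62600/0.37400.
n = 8.3690 × 0.37400/0.62600 = 5.00 ≈ 5

5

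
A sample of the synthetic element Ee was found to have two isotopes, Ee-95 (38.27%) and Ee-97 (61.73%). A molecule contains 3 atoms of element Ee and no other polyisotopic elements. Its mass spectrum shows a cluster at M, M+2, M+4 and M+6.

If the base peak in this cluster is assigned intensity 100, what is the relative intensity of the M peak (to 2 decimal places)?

12.81

(0.3827 + 0.6173)^3 gives M 0.0560, M+2 0.2712, M+4 0.4375, M+6 0.2352; the largest is M+4.
P(M+4) = C(3,2) × 0.3827^1 × 0.6173^2 = 3 × 0.3827 × 0.38105929 = 0.437494 (base)
P(M) = C(3,0) × 0.3827^3 × 0.6173^0 = 1 × 0.05604997 × 1.0000 = 0.056050
Relative intensity = 0.056050 / 0.437494 × 100 = 12.81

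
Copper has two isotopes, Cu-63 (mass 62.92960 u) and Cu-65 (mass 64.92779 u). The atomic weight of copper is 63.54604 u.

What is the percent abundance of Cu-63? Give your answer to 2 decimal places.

69.15%

With x = fraction of Cu-63 (so Cu-65 is 1 − x):
62.92960·x + 64.92779·(1 − x) = 63.54604
(62.92960 − 64.92779)·x = 63.54604 − 64.92779
x = -1.38175 / -1.99819 = 0.69150 → 69.15% Cu-63, 30.85% Cu-65.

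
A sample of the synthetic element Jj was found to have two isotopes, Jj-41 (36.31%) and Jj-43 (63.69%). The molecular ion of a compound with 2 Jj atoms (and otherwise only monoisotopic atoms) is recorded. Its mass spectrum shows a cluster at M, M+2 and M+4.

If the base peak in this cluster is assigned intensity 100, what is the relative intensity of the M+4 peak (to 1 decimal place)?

87.7

Term probabilities: M 0.1318, M+2 0.4625, M+4 0.4056. Base peak = M+2.
P(M+2) = C(2,1) × 0.3631^1 × 0.6369^1 = 2 × 0.3631 × 0.6369 = 0.462517 (base)
P(M+4) = C(2,2) × 0.3631^0 × 0.6369^2 = 1 × 1.0000 × 0.40564161 = 0.405642
Relative intensity = 0.405642 / 0.462517 × 100 = 87.7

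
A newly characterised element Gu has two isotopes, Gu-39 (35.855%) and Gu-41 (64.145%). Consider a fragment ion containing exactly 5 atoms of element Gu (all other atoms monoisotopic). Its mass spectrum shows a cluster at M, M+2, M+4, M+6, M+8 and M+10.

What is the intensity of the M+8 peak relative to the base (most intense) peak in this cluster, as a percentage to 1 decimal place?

Term probabilities: M 0.0059, M+2 0.0530, M+4 0.1897, M+6 0.3393, M+8 0.3035, M+10 0.1086. Base peak = M+6.
P(M+6) = C(5,3) × 0.35855^2 × 0.64145^3 = 10 × 0.1285581 × 0.2639298 = 0.339303 (base)
P(M+8) = C(5,4) × 0.35855^1 × 0.64145^4 = 5 × 0.35855 × 0.16929777 = 0.303509
Relative intensity = 0.303509 / 0.339303 × 100 = 89.5

89.5%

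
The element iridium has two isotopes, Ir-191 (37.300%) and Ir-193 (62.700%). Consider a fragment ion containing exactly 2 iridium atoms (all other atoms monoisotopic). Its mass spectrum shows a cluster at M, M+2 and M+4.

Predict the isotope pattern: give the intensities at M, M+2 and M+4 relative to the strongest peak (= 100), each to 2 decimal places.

Each Ir atom is independently Ir-191 (p = 0.37300) or Ir-193 (q = 0.62700); the cluster is the binomial expansion (p + q)^2.
P(M) = 0.37300^2 = 0.139129
P(M+2) = 2 × 0.37300^1 × 0.62700^1 = 0.467742
P(M+4) = 0.62700^2 = 0.393129
The M+2 peak is largest (0.467742); scaling to 100 gives 29.74 : 100.00 : 84.05.

29.74 : 100.00 : 84.05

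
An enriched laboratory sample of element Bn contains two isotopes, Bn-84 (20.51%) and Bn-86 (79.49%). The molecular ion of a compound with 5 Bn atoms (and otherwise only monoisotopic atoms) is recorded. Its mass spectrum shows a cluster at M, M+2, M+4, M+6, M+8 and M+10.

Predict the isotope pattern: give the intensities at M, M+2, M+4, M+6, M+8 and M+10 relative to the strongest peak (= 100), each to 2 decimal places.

Expanding (0.2051 + 0.7949)^5:
P(M) = 0.2051^5 = 0.000363
P(M+2) = 5 × 0.2051^4 × 0.7949^1 = 0.007033
P(M+4) = 10 × 0.2051^3 × 0.7949^2 = 0.054516
P(M+6) = 10 × 0.2051^2 × 0.7949^3 = 0.211285
P(M+8) = 5 × 0.2051^1 × 0.7949^4 = 0.409436
P(M+10) = 0.7949^5 = 0.317368
The M+8 peak is largest (0.409436); scaling to 100 gives 0.09 : 1.72 : 13.31 : 51.60 : 100.00 : 77.51.

0.09 : 1.72 : 13.31 : 51.60 : 100.00 : 77.51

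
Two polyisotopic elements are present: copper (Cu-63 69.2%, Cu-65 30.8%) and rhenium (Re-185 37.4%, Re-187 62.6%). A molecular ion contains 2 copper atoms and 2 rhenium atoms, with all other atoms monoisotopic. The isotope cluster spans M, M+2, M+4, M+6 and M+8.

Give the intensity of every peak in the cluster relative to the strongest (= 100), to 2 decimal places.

Copper pattern (n=2): 0.478864 : 0.426272 : 0.094864
Rhenium pattern (n=2): 0.139876 : 0.468248 : 0.391876
Convolve the two distributions (both contribute in 2-u steps):
  M: 0.478864×0.139876 = 0.066982
  M+2: 0.478864×0.468248 + 0.426272×0.139876 = 0.283852
  M+4: 0.478864×0.391876 + 0.426272×0.468248 + 0.094864×0.139876 = 0.400526
  M+6: 0.426272×0.391876 + 0.094864×0.468248 = 0.211466
  M+8: 0.094864×0.391876 = 0.037175
Scale to base peak (0.400526) = 100: 16.72 : 70.87 : 100.00 : 52.80 : 9.28

16.72 : 70.87 : 100.00 : 52.80 : 9.28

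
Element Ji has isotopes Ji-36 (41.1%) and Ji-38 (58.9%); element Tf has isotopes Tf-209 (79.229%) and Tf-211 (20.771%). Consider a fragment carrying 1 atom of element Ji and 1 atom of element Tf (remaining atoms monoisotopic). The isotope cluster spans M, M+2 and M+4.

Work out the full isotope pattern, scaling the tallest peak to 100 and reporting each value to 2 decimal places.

Element Ji pattern (n=1): 0.4110 : 0.5890
Element Tf pattern (n=1): 0.79229 : 0.20771
Convolve the two distributions (both contribute in 2-u steps):
  M: 0.4110×0.79229 = 0.325631
  M+2: 0.4110×0.20771 + 0.5890×0.79229 = 0.552028
  M+4: 0.5890×0.20771 = 0.122341
Scale to base peak (0.552028) = 100: 58.99 : 100.00 : 22.16

58.99 : 100.00 : 22.16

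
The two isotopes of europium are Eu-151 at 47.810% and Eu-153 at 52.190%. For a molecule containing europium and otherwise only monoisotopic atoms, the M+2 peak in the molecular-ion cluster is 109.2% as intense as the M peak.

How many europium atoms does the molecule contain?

With n Eu atoms, P(M+2)/P(M) = C(n,1)·p^(n−1)q / p^n = n·q/p = n · 0.52190/0.47810.
n = 1.092 × 0.47810/0.52190 = 1.00 ≈ 1

1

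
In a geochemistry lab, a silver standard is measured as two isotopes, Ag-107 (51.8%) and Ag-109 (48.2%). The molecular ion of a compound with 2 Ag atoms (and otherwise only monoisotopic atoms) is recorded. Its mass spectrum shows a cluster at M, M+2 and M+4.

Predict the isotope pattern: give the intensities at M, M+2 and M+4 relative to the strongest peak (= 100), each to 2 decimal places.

53.73 : 100.00 : 46.53

Each Ag atom is independently Ag-107 (p = 0.518) or Ag-109 (q = 0.482); the cluster is the binomial expansion (p + q)^2.
P(M) = 0.518^2 = 0.268324
P(M+2) = 2 × 0.518^1 × 0.482^1 = 0.499352
P(M+4) = 0.482^2 = 0.232324
The M+2 peak is largest (0.499352); scaling to 100 gives 53.73 : 100.00 : 46.53.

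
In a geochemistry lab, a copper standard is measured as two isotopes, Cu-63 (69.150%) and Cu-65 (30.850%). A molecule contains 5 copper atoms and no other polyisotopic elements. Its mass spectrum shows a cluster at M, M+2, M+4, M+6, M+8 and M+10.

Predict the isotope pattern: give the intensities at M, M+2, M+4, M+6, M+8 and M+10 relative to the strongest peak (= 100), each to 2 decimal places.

44.83 : 100.00 : 89.23 : 39.81 : 8.88 : 0.79

Expanding (0.69150 + 0.30850)^5:
P(M) = 0.69150^5 = 0.158111
P(M+2) = 5 × 0.69150^4 × 0.30850^1 = 0.352691
P(M+4) = 10 × 0.69150^3 × 0.30850^2 = 0.314693
P(M+6) = 10 × 0.69150^2 × 0.30850^3 = 0.140394
P(M+8) = 5 × 0.69150^1 × 0.30850^4 = 0.031317
P(M+10) = 0.30850^5 = 0.002794
The M+2 peak is largest (0.352691); scaling to 100 gives 44.83 : 100.00 : 89.23 : 39.81 : 8.88 : 0.79.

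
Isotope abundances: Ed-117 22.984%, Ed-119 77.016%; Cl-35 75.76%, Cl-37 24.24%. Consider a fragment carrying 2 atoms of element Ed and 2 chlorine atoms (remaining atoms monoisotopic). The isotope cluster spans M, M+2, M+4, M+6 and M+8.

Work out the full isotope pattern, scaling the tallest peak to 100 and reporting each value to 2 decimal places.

6.40 : 47.00 : 100.00 : 50.39 : 7.36

Element Ed pattern (n=2): 0.05282643 : 0.35402715 : 0.59314643
Chlorine pattern (n=2): 0.57395776 : 0.36728448 : 0.05875776
Convolve the two distributions (both contribute in 2-u steps):
  M: 0.05282643×0.57395776 = 0.030320
  M+2: 0.05282643×0.36728448 + 0.35402715×0.57395776 = 0.222599
  M+4: 0.05282643×0.05875776 + 0.35402715×0.36728448 + 0.59314643×0.57395776 = 0.473574
  M+6: 0.35402715×0.05875776 + 0.59314643×0.36728448 = 0.238655
  M+8: 0.59314643×0.05875776 = 0.034852
Scale to base peak (0.473574) = 100: 6.40 : 47.00 : 100.00 : 50.39 : 7.36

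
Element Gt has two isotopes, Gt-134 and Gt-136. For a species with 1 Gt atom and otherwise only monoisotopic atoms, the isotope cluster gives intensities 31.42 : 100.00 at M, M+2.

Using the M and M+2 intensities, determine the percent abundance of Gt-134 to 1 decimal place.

Let p = fractional abundance of Gt-134. I(M+2)/I(M) = [C(1,1)·p^0·(1−p)] / p^1 = 1·(1−p)/p = 100.00/31.42 = 3.1827
(1−p)/p = 3.1827/1 = 3.1827  ⇒  p = 1/(1 + 3.1827) = 0.2391
Gt-134: 23.9%, Gt-136: 76.1%.

23.9%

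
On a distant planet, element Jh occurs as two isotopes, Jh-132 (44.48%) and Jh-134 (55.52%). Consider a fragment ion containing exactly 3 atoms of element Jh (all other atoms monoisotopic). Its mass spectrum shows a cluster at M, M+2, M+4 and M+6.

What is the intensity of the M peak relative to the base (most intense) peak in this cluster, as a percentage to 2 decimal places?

21.39%

Term probabilities: M 0.0880, M+2 0.3295, M+4 0.4113, M+6 0.1711. Base peak = M+4.
P(M+4) = C(3,2) × 0.4448^1 × 0.5552^2 = 3 × 0.4448 × 0.30824704 = 0.411325 (base)
P(M) = C(3,0) × 0.4448^3 × 0.5552^0 = 1 × 0.08800236 × 1.0000 = 0.088002
Relative intensity = 0.088002 / 0.411325 × 100 = 21.39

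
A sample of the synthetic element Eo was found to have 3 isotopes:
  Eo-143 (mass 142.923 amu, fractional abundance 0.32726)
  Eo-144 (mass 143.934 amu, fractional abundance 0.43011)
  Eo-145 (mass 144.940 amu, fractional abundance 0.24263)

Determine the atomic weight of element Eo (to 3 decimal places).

Average mass = Σ (abundance × isotope mass) = 0.32726 × 142.923 + 0.43011 × 143.934 + 0.24263 × 144.940
= 46.7730 + 61.9075 + 35.1668 = 143.8473 amu

143.847 amu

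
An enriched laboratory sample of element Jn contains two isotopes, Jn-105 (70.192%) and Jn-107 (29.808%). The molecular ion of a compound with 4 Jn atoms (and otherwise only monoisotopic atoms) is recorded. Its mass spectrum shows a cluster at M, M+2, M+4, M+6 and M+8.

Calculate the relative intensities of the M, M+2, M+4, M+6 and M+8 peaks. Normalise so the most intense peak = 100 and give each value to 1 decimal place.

58.9 : 100.0 : 63.7 : 18.0 : 1.9

Each Jn atom is independently Jn-105 (p = 0.70192) or Jn-107 (q = 0.29808); the cluster is the binomial expansion (p + q)^4.
P(M) = 0.70192^4 = 0.242745
P(M+2) = 4 × 0.70192^3 × 0.29808^1 = 0.412340
P(M+4) = 6 × 0.70192^2 × 0.29808^2 = 0.262659
P(M+6) = 4 × 0.70192^1 × 0.29808^3 = 0.074361
P(M+8) = 0.29808^4 = 0.007895
The M+2 peak is largest (0.412340); scaling to 100 gives 58.9 : 100.0 : 63.7 : 18.0 : 1.9.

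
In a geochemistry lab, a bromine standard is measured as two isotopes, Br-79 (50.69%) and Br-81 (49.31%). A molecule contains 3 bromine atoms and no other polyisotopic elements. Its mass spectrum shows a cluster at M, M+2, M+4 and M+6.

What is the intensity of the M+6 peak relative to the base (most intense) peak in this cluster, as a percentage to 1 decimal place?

31.5%

(0.5069 + 0.4931)^3 gives M 0.1302, M+2 0.3801, M+4 0.3698, M+6 0.1199; the largest is M+2.
P(M+2) = C(3,1) × 0.5069^2 × 0.4931^1 = 3 × 0.25694761 × 0.4931 = 0.380103 (base)
P(M+6) = C(3,3) × 0.5069^0 × 0.4931^3 = 1 × 1.0000 × 0.11989609 = 0.119896
Relative intensity = 0.119896 / 0.380103 × 100 = 31.5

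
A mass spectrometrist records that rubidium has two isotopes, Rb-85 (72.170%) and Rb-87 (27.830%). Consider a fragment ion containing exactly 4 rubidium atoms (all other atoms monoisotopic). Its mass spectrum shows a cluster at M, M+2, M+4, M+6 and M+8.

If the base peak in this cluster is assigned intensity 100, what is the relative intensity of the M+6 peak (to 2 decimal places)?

14.87

(0.72170 + 0.27830)^4 gives M 0.2713, M+2 0.4184, M+4 0.2420, M+6 0.0622, M+8 0.0060; the largest is M+2.
P(M+2) = C(4,1) × 0.72170^3 × 0.27830^1 = 4 × 0.37589809 × 0.2783 = 0.418450 (base)
P(M+6) = C(4,3) × 0.72170^1 × 0.27830^3 = 4 × 0.7217 × 0.02155458 = 0.062224
Relative intensity = 0.062224 / 0.418450 × 100 = 14.87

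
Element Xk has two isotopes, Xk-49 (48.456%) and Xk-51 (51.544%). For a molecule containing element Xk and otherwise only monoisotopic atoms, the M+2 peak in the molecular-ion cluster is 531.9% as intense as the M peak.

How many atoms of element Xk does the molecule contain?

With n Xk atoms, P(M+2)/P(M) = C(n,1)·p^(n−1)q / p^n = n·q/p = n · 0.51544/0.48456.
n = 5.319 × 0.48456/0.51544 = 5.00 ≈ 5

5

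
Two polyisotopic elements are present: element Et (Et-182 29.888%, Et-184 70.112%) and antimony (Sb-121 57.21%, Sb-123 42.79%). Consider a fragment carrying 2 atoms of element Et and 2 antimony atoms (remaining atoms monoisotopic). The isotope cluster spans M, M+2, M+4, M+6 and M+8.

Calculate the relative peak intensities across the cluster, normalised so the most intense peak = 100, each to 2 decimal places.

Element Et pattern (n=2): 0.08932925 : 0.41910149 : 0.49156925
Antimony pattern (n=2): 0.32729841 : 0.48960318 : 0.18309841
Convolve the two distributions (both contribute in 2-u steps):
  M: 0.08932925×0.32729841 = 0.029237
  M+2: 0.08932925×0.48960318 + 0.41910149×0.32729841 = 0.180907
  M+4: 0.08932925×0.18309841 + 0.41910149×0.48960318 + 0.49156925×0.32729841 = 0.382439
  M+6: 0.41910149×0.18309841 + 0.49156925×0.48960318 = 0.317411
  M+8: 0.49156925×0.18309841 = 0.090006
Scale to base peak (0.382439) = 100: 7.64 : 47.30 : 100.00 : 83.00 : 23.53

7.64 : 47.30 : 100.00 : 83.00 : 23.53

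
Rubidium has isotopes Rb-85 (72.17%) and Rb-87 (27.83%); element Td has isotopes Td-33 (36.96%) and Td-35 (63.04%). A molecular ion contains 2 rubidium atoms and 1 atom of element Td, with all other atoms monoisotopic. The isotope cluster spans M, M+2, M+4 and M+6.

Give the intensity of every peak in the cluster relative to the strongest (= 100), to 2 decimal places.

40.37 : 100.00 : 59.11 : 10.24

Rubidium pattern (n=2): 0.52085089 : 0.40169822 : 0.07745089
Element Td pattern (n=1): 0.3696 : 0.6304
Convolve the two distributions (both contribute in 2-u steps):
  M: 0.52085089×0.3696 = 0.192506
  M+2: 0.52085089×0.6304 + 0.40169822×0.3696 = 0.476812
  M+4: 0.40169822×0.6304 + 0.07745089×0.3696 = 0.281856
  M+6: 0.07745089×0.6304 = 0.048825
Scale to base peak (0.476812) = 100: 40.37 : 100.00 : 59.11 : 10.24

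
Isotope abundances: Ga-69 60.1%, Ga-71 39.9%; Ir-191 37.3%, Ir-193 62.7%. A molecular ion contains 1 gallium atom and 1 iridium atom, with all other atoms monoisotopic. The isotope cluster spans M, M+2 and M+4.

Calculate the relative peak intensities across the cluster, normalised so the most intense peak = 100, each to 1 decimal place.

Gallium pattern (n=1): 0.6010 : 0.3990
Iridium pattern (n=1): 0.3730 : 0.6270
Convolve the two distributions (both contribute in 2-u steps):
  M: 0.6010×0.3730 = 0.224173
  M+2: 0.6010×0.6270 + 0.3990×0.3730 = 0.525654
  M+4: 0.3990×0.6270 = 0.250173
Scale to base peak (0.525654) = 100: 42.6 : 100.0 : 47.6

42.6 : 100.0 : 47.6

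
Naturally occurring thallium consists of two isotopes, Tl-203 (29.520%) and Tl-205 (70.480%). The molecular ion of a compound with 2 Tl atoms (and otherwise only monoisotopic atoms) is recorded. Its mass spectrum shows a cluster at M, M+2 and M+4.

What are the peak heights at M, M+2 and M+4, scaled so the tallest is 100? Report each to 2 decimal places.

17.54 : 83.77 : 100.00

The 2 Tl atoms are independent, so intensities follow the terms of (0.29520 + 0.70480)^2.
P(M) = 0.29520^2 = 0.087143
P(M+2) = 2 × 0.29520^1 × 0.70480^1 = 0.416114
P(M+4) = 0.70480^2 = 0.496743
The M+4 peak is largest (0.496743); scaling to 100 gives 17.54 : 83.77 : 100.00.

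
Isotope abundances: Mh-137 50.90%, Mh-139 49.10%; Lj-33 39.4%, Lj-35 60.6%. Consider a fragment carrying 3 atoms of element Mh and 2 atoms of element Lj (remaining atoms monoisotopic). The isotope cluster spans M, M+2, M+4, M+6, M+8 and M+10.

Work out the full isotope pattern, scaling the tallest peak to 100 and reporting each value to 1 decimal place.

6.1 : 36.6 : 86.1 : 100.0 : 57.3 : 13.0

Element Mh pattern (n=3): 0.13187223 : 0.38162631 : 0.36813069 : 0.11837077
Element Lj pattern (n=2): 0.155236 : 0.477528 : 0.367236
Convolve the two distributions (both contribute in 2-u steps):
  M: 0.13187223×0.155236 = 0.020471
  M+2: 0.13187223×0.477528 + 0.38162631×0.155236 = 0.122215
  M+4: 0.13187223×0.367236 + 0.38162631×0.477528 + 0.36813069×0.155236 = 0.287813
  M+6: 0.38162631×0.367236 + 0.36813069×0.477528 + 0.11837077×0.155236 = 0.334315
  M+8: 0.36813069×0.367236 + 0.11837077×0.477528 = 0.191716
  M+10: 0.11837077×0.367236 = 0.043470
Scale to base peak (0.334315) = 100: 6.1 : 36.6 : 86.1 : 100.0 : 57.3 : 13.0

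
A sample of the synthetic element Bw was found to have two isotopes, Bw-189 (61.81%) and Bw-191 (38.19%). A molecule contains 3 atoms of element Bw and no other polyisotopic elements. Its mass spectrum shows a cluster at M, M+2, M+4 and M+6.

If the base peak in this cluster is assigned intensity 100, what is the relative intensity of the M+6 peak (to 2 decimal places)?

Binomial terms of (0.6181 + 0.3819)^3: M 0.2361, M+2 0.4377, M+4 0.2704, M+6 0.0557 → M+2 is the base peak.
P(M+2) = C(3,1) × 0.6181^2 × 0.3819^1 = 3 × 0.38204761 × 0.3819 = 0.437712 (base)
P(M+6) = C(3,3) × 0.6181^0 × 0.3819^3 = 1 × 1.0000 × 0.0556992 = 0.055699
Relative intensity = 0.055699 / 0.437712 × 100 = 12.73

12.73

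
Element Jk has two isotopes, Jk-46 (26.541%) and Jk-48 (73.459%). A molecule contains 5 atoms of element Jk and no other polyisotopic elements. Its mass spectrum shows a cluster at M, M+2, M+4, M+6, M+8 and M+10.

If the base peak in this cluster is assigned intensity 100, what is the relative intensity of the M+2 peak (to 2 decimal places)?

Binomial terms of (0.26541 + 0.73459)^5: M 0.0013, M+2 0.0182, M+4 0.1009, M+6 0.2792, M+8 0.3864, M+10 0.2139 → M+8 is the base peak.
P(M+8) = C(5,4) × 0.26541^1 × 0.73459^4 = 5 × 0.26541 × 0.29119241 = 0.386427 (base)
P(M+2) = C(5,1) × 0.26541^4 × 0.73459^1 = 5 × 0.00496214 × 0.73459 = 0.018226
Relative intensity = 0.018226 / 0.386427 × 100 = 4.72

4.72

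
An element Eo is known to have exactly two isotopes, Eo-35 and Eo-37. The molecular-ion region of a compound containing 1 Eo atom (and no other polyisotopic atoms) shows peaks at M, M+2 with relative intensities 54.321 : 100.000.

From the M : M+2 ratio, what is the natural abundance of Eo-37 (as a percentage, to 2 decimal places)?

Let p = fractional abundance of Eo-35. I(M+2)/I(M) = [C(1,1)·p^0·(1−p)] / p^1 = 1·(1−p)/p = 100.000/54.321 = 1.8409
(1−p)/p = 1.8409/1 = 1.8409  ⇒  p = 1/(1 + 1.8409) = 0.3520
Eo-35: 35.20%, Eo-37: 64.80%.

64.80%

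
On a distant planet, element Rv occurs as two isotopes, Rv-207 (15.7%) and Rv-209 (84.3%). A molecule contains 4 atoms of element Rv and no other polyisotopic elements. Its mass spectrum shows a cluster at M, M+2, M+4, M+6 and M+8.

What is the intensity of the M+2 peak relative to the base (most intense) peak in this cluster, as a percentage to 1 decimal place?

(0.157 + 0.843)^4 gives M 0.0006, M+2 0.0130, M+4 0.1051, M+6 0.3762, M+8 0.5050; the largest is M+8.
P(M+8) = C(4,4) × 0.157^0 × 0.843^4 = 1 × 1.0000 × 0.505022 = 0.505022 (base)
P(M+2) = C(4,1) × 0.157^3 × 0.843^1 = 4 × 0.00386989 × 0.8430 = 0.013049
Relative intensity = 0.013049 / 0.505022 × 100 = 2.6

2.6%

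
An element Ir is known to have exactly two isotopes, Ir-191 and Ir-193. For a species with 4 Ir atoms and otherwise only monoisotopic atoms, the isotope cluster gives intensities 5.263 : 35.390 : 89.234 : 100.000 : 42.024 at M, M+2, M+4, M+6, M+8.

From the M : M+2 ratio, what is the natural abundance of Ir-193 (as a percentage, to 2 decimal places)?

If p is the fraction of Ir that is Ir-191, then I(M+2)/I(M) = [C(4,1)·p^3·(1−p)] / p^4 = 4·(1−p)/p = 35.390/5.263 = 6.7243
(1−p)/p = 6.7243/4 = 1.6811  ⇒  p = 1/(1 + 1.6811) = 0.3730
Ir-191: 37.30%, Ir-193: 62.70%.

62.70%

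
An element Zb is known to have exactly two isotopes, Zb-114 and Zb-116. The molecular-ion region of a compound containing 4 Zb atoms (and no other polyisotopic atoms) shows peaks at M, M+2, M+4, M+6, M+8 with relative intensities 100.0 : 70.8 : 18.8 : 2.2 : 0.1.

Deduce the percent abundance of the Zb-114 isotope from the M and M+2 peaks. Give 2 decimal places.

84.96%

Write p for the Zb-114 fraction. I(M+2)/I(M) = [C(4,1)·p^3·(1−p)] / p^4 = 4·(1−p)/p = 70.8/100.0 = 0.7080
(1−p)/p = 0.7080/4 = 0.1770  ⇒  p = 1/(1 + 0.1770) = 0.8496
Zb-114: 84.96%, Zb-116: 15.04%.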